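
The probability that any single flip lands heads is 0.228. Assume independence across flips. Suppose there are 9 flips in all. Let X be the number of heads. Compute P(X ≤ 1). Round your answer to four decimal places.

0.3563

X ~ Binomial(9, 0.228); P(X ≤ 1) = Σ C(9,k) p^k (1−p)^(9−k) over k:
  k=0: C(9,0)·0.228^0·0.772^9 = 0.097399
  k=1: C(9,1)·0.228^1·0.772^8 = 0.258890
Total = 0.356290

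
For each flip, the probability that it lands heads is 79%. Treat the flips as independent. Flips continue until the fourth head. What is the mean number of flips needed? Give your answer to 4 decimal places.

5.0633

Y = total flips until the fourth success; negative binomial with r=4, p=0.79.
E[Y] = r / p = 4 / 0.79 = 5.063291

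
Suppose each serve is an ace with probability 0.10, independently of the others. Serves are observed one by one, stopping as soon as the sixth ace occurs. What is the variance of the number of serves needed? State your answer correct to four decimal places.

540.0000

Y = total serves until the sixth success; negative binomial with r=6, p=0.10.
Var(Y) = r(1−p)/p² = 6·0.90 / 0.10² = 540.000000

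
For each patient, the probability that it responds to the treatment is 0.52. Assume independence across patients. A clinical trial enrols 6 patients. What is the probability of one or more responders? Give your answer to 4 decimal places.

0.9878

P(at least one) = 1 − P(none) = 1 − (1 − 0.52)^6
= 1 − 0.012231 = 0.987769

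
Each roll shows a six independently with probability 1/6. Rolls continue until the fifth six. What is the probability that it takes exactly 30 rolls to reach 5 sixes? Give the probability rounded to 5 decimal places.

0.03202

Y = trial on which the fifth success occurs; negative binomial, r=5, p=0.166667.
P(Y=30) = C(29,4) · p^5 · (1−p)^25
= 23751 · 0.0001286 · 0.010483 = 0.0320180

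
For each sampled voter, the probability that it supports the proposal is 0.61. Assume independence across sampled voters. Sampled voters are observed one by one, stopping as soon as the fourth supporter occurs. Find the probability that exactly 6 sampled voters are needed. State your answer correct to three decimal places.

Y = trial on which the fourth success occurs; negative binomial, r=4, p=0.61.
P(Y=6) = C(5,3) · p^4 · (1−p)^2
= 10 · 0.13846 · 0.1521 = 0.21060

0.211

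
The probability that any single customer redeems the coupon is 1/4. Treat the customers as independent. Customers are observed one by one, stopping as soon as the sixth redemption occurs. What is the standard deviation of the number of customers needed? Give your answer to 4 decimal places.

Y = total customers until the sixth success; negative binomial with r=6, p=0.25.
SD(Y) = √[r(1−p)/p²] = √(72.000000) = 8.485281

8.4853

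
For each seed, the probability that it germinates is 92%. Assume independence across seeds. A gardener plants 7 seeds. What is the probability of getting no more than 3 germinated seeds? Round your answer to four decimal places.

0.0012

X ~ Binomial(7, 0.92); P(X ≤ 3) = Σ C(7,k) p^k (1−p)^(7−k) over k:
  k=0: C(7,0)·0.92^0·0.08^7 = 0.000000
  k=1: C(7,1)·0.92^1·0.08^6 = 0.000002
  k=2: C(7,2)·0.92^2·0.08^5 = 0.000058
  k=3: C(7,3)·0.92^3·0.08^4 = 0.001116
Total = 0.001176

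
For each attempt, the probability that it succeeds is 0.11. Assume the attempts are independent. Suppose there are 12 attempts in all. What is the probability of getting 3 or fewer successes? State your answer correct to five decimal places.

X ~ Binomial(12, 0.11); P(X ≤ 3) = Σ C(12,k) p^k (1−p)^(12−k) over k:
  k=0: C(12,0)·0.11^0·0.89^12 = 0.2469904
  k=1: C(12,1)·0.11^1·0.89^11 = 0.3663228
  k=2: C(12,2)·0.11^2·0.89^10 = 0.2490172
  k=3: C(12,3)·0.11^3·0.89^9 = 0.1025914
Total = 0.9649218

0.96492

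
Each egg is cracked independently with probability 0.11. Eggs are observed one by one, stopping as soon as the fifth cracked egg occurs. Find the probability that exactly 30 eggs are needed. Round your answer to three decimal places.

0.021

Y = trial on which the fifth success occurs; negative binomial, r=5, p=0.11.
P(Y=30) = C(29,4) · p^5 · (1−p)^25
= 23751 · 1.6105e-05 · 0.054294 = 0.02077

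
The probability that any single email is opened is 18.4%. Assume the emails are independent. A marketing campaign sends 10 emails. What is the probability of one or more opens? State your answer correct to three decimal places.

P(at least one) = 1 − P(none) = 1 − (1 − 0.184)^10
= 1 − 0.13089 = 0.86911

0.869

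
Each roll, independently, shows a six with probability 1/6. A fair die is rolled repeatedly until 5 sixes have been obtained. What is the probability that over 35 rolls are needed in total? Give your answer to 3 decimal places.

Needing more than 35 rolls ⇔ fewer than 5 successes in the first 35. With X ~ Binomial(35, 0.166667), P(Y > 35) = P(X ≤ 4).
  k=0: C(35,0)·0.166667^0·0.833333^35 = 0.00169
  k=1: C(35,1)·0.166667^1·0.833333^34 = 0.01185
  k=2: C(35,2)·0.166667^2·0.833333^33 = 0.04029
  k=3: C(35,3)·0.166667^3·0.833333^32 = 0.08865
  k=4: C(35,4)·0.166667^4·0.833333^31 = 0.14183
P(X ≤ 4) = 0.28432

0.284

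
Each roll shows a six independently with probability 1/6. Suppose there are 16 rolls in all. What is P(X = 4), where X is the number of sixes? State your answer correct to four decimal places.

0.1575

X ~ Binomial(n=16, p=0.166667).
P(X=4) = C(16,4) · p^4 · (1−p)^12
= 1820 · 0.0007716 · 0.11216 = 0.157504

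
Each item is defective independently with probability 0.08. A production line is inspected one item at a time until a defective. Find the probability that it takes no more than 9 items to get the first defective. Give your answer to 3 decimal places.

Y = number of items to the first success; geometric, p = 0.08.
P(Y ≤ 9) = 1 − (1−p)^9 = 1 − 0.47216 = 0.52784

0.528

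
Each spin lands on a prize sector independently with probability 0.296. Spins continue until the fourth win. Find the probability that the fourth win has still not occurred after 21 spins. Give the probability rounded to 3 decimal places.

0.092

Needing more than 21 spins ⇔ fewer than 4 successes in the first 21. With X ~ Binomial(21, 0.296), P(Y > 21) = P(X ≤ 3).
  k=0: C(21,0)·0.296^0·0.704^21 = 0.00063
  k=1: C(21,1)·0.296^1·0.704^20 = 0.00556
  k=2: C(21,2)·0.296^2·0.704^19 = 0.02337
  k=3: C(21,3)·0.296^3·0.704^18 = 0.06223
P(X ≤ 3) = 0.09179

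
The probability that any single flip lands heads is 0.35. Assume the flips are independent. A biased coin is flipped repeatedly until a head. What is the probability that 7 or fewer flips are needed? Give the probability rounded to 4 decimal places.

Y = number of flips to the first success; geometric, p = 0.35.
P(Y ≤ 7) = 1 − (1−p)^7 = 1 − 0.049022 = 0.950978

0.9510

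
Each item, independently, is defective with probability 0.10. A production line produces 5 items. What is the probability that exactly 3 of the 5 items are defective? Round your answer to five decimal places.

0.00810

X ~ Binomial(n=5, p=0.10).
P(X=3) = C(5,3) · p^3 · (1−p)^2
= 10 · 0.001 · 0.81 = 0.0081000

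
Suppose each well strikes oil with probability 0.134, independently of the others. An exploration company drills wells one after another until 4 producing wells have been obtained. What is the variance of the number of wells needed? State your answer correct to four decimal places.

Y = total wells until the fourth success; negative binomial with r=4, p=0.134.
Var(Y) = r(1−p)/p² = 4·0.866 / 0.134² = 192.916017

192.9160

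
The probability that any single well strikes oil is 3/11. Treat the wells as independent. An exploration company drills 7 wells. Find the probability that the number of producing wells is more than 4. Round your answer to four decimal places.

X ~ Binomial(7, 0.272727); P(X ≥ 5) = Σ C(7,k) p^k (1−p)^(7−k) over k:
  k=5: C(7,5)·0.272727^5·0.727273^2 = 0.016759
  k=6: C(7,6)·0.272727^6·0.727273^1 = 0.002095
  k=7: C(7,7)·0.272727^7·0.727273^0 = 0.000112
Total = 0.018966

0.0190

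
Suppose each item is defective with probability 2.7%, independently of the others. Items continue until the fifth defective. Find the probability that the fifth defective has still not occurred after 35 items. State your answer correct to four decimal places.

0.9976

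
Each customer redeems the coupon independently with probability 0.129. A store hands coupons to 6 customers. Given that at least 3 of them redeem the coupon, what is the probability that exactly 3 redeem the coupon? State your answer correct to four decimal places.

0.8946

X ~ Binomial(6, 0.129). Want P(X=3 | X≥3) = P(X=3) / P(X≥3).
P(X=3) = C(6,3)·0.129^3·0.871^3 = 0.028370
P(X≥3) = 1 − 0.436625 − 0.388000 − 0.143662 = 0.031712
Ratio = 0.028370 / 0.031712 = 0.894597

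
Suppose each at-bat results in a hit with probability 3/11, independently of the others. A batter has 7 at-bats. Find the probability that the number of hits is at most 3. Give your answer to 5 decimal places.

X ~ Binomial(7, 0.272727); P(X ≤ 3) = Σ C(7,k) p^k (1−p)^(7−k) over k:
  k=0: C(7,0)·0.272727^0·0.727273^7 = 0.1076171
  k=1: C(7,1)·0.272727^1·0.727273^6 = 0.2824948
  k=2: C(7,2)·0.272727^2·0.727273^5 = 0.3178066
  k=3: C(7,3)·0.272727^3·0.727273^4 = 0.1986291
Total = 0.9065476

0.90655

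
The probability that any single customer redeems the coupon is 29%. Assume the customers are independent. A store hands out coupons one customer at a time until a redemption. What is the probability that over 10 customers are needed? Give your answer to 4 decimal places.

Y = number of customers to the first success; geometric, p = 0.29.
P(Y > 10) = P(first 10 all fail) = (1−p)^10 = 0.032552

0.0326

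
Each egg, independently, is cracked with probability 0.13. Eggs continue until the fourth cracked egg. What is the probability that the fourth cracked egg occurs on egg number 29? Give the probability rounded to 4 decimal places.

Y = trial on which the fourth success occurs; negative binomial, r=4, p=0.13.
P(Y=29) = C(28,3) · p^4 · (1−p)^25
= 3276 · 0.00028561 · 0.03076 = 0.028781

0.0288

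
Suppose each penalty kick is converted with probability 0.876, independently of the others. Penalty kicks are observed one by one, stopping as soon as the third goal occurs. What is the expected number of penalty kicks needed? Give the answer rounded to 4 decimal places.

3.4247

Y = total penalty kicks until the third success; negative binomial with r=3, p=0.876.
E[Y] = r / p = 3 / 0.876 = 3.424658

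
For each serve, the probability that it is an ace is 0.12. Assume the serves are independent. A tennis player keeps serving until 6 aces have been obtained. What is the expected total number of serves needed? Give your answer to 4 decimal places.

50.0000

Y = total serves until the sixth success; negative binomial with r=6, p=0.12.
E[Y] = r / p = 6 / 0.12 = 50.000000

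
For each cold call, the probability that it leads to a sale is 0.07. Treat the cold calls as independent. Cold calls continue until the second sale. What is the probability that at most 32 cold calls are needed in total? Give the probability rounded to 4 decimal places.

0.6658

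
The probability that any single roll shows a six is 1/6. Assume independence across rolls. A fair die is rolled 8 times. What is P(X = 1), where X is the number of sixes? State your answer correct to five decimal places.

X ~ Binomial(n=8, p=0.166667).
P(X=1) = C(8,1) · p^1 · (1−p)^7
= 8 · 0.16667 · 0.27908 = 0.3721089

0.37211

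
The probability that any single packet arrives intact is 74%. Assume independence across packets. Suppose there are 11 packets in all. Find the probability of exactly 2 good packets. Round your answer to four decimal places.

X ~ Binomial(n=11, p=0.74).
P(X=2) = C(11,2) · p^2 · (1−p)^9
= 55 · 0.5476 · 5.4295e-06 = 0.000164

0.0002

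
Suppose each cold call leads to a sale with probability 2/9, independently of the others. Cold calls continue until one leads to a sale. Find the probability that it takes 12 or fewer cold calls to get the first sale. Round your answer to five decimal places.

Y = number of cold calls to the first success; geometric, p = 0.222222.
P(Y ≤ 12) = 1 − (1−p)^12 = 1 − 0.0490079 = 0.9509921

0.95099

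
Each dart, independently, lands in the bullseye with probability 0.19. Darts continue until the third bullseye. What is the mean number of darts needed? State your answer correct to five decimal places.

Y = total darts until the third success; negative binomial with r=3, p=0.19.
E[Y] = r / p = 3 / 0.19 = 15.7894737

15.78947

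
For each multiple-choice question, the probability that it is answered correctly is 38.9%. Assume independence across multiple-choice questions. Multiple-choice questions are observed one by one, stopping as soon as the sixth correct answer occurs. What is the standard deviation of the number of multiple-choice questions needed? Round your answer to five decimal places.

Y = total multiple-choice questions until the sixth success; negative binomial with r=6, p=0.389.
SD(Y) = √[r(1−p)/p²] = √(24.2266440) = 4.9220569

4.92206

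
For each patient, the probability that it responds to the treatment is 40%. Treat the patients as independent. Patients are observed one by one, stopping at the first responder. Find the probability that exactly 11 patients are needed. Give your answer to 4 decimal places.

0.0024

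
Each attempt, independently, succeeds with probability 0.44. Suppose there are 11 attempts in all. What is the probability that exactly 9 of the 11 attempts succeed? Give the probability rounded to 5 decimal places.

X ~ Binomial(n=11, p=0.44).
P(X=9) = C(11,9) · p^9 · (1−p)^2
= 55 · 0.00061812 · 0.3136 = 0.0106614

0.01066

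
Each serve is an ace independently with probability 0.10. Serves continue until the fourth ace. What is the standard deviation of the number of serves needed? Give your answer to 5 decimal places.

Y = total serves until the fourth success; negative binomial with r=4, p=0.10.
SD(Y) = √[r(1−p)/p²] = √(360.0000000) = 18.9736660

18.97367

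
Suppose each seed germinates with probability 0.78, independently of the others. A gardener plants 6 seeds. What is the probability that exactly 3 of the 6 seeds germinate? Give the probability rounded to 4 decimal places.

X ~ Binomial(n=6, p=0.78).
P(X=3) = C(6,3) · p^3 · (1−p)^3
= 20 · 0.47455 · 0.010648 = 0.101061

0.1011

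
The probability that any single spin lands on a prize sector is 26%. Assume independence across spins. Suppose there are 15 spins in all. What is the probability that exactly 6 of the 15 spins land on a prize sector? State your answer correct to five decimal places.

0.10288

X ~ Binomial(n=15, p=0.26).
P(X=6) = C(15,6) · p^6 · (1−p)^9
= 5005 · 0.00030892 · 0.06654 = 0.1028797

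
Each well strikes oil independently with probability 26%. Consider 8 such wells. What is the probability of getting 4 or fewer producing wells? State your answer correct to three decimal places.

0.968

X ~ Binomial(8, 0.26); P(X ≤ 4) = Σ C(8,k) p^k (1−p)^(8−k) over k:
  k=0: C(8,0)·0.26^0·0.74^8 = 0.08992
  k=1: C(8,1)·0.26^1·0.74^7 = 0.25275
  k=2: C(8,2)·0.26^2·0.74^6 = 0.31081
  k=3: C(8,3)·0.26^3·0.74^5 = 0.21841
  k=4: C(8,4)·0.26^4·0.74^4 = 0.09592
Total = 0.96781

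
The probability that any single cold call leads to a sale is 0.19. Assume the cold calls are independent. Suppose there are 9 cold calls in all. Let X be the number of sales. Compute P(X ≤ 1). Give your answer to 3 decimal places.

0.467

X ~ Binomial(9, 0.19); P(X ≤ 1) = Σ C(9,k) p^k (1−p)^(9−k) over k:
  k=0: C(9,0)·0.19^0·0.81^9 = 0.15009
  k=1: C(9,1)·0.19^1·0.81^8 = 0.31687
Total = 0.46696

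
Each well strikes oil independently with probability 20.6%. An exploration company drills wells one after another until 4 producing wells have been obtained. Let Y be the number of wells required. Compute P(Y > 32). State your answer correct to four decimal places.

0.0805

Needing more than 32 wells ⇔ fewer than 4 successes in the first 32. With X ~ Binomial(32, 0.206), P(Y > 32) = P(X ≤ 3).
  k=0: C(32,0)·0.206^0·0.794^32 = 0.000623
  k=1: C(32,1)·0.206^1·0.794^31 = 0.005170
  k=2: C(32,2)·0.206^2·0.794^30 = 0.020789
  k=3: C(32,3)·0.206^3·0.794^29 = 0.053936
P(X ≤ 3) = 0.080517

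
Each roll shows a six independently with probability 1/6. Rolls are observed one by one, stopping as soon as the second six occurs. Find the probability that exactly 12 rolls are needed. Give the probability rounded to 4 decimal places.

Y = trial on which the second success occurs; negative binomial, r=2, p=0.166667.
P(Y=12) = C(11,1) · p^2 · (1−p)^10
= 11 · 0.027778 · 0.16151 = 0.049349

0.0493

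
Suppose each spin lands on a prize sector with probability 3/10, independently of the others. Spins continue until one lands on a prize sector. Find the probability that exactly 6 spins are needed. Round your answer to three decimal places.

0.050

Geometric (trials to first success), p = 0.30.
P(Y = 6) = (1−p)^5 · p = 0.16807 · 0.30 = 0.05042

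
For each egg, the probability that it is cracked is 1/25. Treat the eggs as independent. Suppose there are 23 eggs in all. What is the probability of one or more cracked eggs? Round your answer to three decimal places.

0.609

P(at least one) = 1 − P(none) = 1 − (1 − 0.04)^23
= 1 − 0.39106 = 0.60894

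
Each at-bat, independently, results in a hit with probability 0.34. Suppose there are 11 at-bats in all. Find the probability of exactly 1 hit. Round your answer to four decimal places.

0.0587

X ~ Binomial(n=11, p=0.34).
P(X=1) = C(11,1) · p^1 · (1−p)^10
= 11 · 0.34 · 0.015683 = 0.058656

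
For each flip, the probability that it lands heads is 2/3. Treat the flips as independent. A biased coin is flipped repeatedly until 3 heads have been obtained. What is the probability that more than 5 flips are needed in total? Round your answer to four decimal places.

0.2099

Needing more than 5 flips ⇔ fewer than 3 successes in the first 5. With X ~ Binomial(5, 0.666667), P(Y > 5) = P(X ≤ 2).
  k=0: C(5,0)·0.666667^0·0.333333^5 = 0.004115
  k=1: C(5,1)·0.666667^1·0.333333^4 = 0.041152
  k=2: C(5,2)·0.666667^2·0.333333^3 = 0.164609
P(X ≤ 2) = 0.209877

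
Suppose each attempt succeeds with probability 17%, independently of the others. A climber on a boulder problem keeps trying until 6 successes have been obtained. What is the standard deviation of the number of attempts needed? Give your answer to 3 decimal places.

Y = total attempts until the sixth success; negative binomial with r=6, p=0.17.
SD(Y) = √[r(1−p)/p²] = √(172.31834) = 13.12701

13.127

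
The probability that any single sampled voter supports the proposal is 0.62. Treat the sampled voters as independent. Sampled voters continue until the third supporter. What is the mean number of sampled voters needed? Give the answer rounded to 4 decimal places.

Y = total sampled voters until the third success; negative binomial with r=3, p=0.62.
E[Y] = r / p = 3 / 0.62 = 4.838710

4.8387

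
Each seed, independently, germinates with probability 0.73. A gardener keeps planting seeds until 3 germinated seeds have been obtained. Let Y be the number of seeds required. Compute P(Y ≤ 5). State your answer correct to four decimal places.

Finishing within 5 seeds ⇔ at least 3 successes in the first 5. With X ~ Binomial(5, 0.73), P(Y ≤ 5) = 1 − P(X ≤ 2).
  k=0: C(5,0)·0.73^0·0.27^5 = 0.001435
  k=1: C(5,1)·0.73^1·0.27^4 = 0.019398
  k=2: C(5,2)·0.73^2·0.27^3 = 0.104891
1 − 0.125723 = 0.874277

0.8743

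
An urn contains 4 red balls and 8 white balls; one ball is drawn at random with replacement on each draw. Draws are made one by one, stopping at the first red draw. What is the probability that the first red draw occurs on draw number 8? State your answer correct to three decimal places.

0.020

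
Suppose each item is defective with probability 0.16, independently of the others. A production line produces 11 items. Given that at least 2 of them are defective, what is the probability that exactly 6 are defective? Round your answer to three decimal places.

X ~ Binomial(11, 0.16). Want P(X=6 | X≥2) = P(X=6) / P(X≥2).
P(X=6) = C(11,6)·0.16^6·0.84^5 = 0.00324
P(X≥2) = 1 − 0.14692 − 0.30783 = 0.54526
Ratio = 0.00324 / 0.54526 = 0.00595

0.006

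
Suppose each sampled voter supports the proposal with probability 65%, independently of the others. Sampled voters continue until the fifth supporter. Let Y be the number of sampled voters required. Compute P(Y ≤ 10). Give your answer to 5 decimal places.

0.90507

Finishing within 10 sampled voters ⇔ at least 5 successes in the first 10. With X ~ Binomial(10, 0.65), P(Y ≤ 10) = 1 − P(X ≤ 4).
  k=0: C(10,0)·0.65^0·0.35^10 = 0.0000276
  k=1: C(10,1)·0.65^1·0.35^9 = 0.0005123
  k=2: C(10,2)·0.65^2·0.35^8 = 0.0042814
  k=3: C(10,3)·0.65^3·0.35^7 = 0.0212030
  k=4: C(10,4)·0.65^4·0.35^6 = 0.0689098
1 − 0.0949341 = 0.9050659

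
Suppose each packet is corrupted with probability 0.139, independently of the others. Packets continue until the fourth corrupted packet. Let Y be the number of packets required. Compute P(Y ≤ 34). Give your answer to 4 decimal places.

Finishing within 34 packets ⇔ at least 4 successes in the first 34. With X ~ Binomial(34, 0.139), P(Y ≤ 34) = 1 − P(X ≤ 3).
  k=0: C(34,0)·0.139^0·0.861^34 = 0.006167
  k=1: C(34,1)·0.139^1·0.861^33 = 0.033853
  k=2: C(34,2)·0.139^2·0.861^32 = 0.090176
  k=3: C(34,3)·0.139^3·0.861^31 = 0.155286
1 − 0.285483 = 0.714517

0.7145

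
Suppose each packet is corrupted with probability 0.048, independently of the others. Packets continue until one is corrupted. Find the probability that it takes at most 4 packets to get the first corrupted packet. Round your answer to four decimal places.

0.1786

Y = number of packets to the first success; geometric, p = 0.048.
P(Y ≤ 4) = 1 − (1−p)^4 = 1 − 0.821387 = 0.178613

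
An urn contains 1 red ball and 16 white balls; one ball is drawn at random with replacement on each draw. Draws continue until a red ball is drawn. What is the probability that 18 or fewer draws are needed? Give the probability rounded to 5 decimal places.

Y = number of draws to the first success; geometric, p = 0.058824.
P(Y ≤ 18) = 1 − (1−p)^18 = 1 − 0.3357988 = 0.6642012

0.66420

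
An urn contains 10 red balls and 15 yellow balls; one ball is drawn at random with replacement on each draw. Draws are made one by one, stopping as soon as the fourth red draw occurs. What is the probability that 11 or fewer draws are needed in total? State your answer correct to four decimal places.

Finishing within 11 draws ⇔ at least 4 successes in the first 11. With X ~ Binomial(11, 0.40), P(Y ≤ 11) = 1 − P(X ≤ 3).
  k=0: C(11,0)·0.40^0·0.60^11 = 0.003628
  k=1: C(11,1)·0.40^1·0.60^10 = 0.026605
  k=2: C(11,2)·0.40^2·0.60^9 = 0.088684
  k=3: C(11,3)·0.40^3·0.60^8 = 0.177367
1 − 0.296284 = 0.703716

0.7037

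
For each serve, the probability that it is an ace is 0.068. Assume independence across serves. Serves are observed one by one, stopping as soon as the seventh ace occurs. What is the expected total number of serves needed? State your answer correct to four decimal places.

Y = total serves until the seventh success; negative binomial with r=7, p=0.068.
E[Y] = r / p = 7 / 0.068 = 102.941176

102.9412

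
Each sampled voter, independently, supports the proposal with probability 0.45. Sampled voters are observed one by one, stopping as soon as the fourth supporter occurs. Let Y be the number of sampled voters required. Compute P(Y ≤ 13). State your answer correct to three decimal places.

0.907

Finishing within 13 sampled voters ⇔ at least 4 successes in the first 13. With X ~ Binomial(13, 0.45), P(Y ≤ 13) = 1 − P(X ≤ 3).
  k=0: C(13,0)·0.45^0·0.55^13 = 0.00042
  k=1: C(13,1)·0.45^1·0.55^12 = 0.00448
  k=2: C(13,2)·0.45^2·0.55^11 = 0.02200
  k=3: C(13,3)·0.45^3·0.55^10 = 0.06601
1 − 0.09292 = 0.90708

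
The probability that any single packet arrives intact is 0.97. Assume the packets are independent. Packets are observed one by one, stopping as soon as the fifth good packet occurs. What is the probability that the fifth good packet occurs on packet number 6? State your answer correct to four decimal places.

0.1288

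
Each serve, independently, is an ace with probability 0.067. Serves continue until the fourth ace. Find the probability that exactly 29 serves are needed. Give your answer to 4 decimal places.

Y = trial on which the fourth success occurs; negative binomial, r=4, p=0.067.
P(Y=29) = C(28,3) · p^4 · (1−p)^25
= 3276 · 2.0151e-05 · 0.17662 = 0.011660

0.0117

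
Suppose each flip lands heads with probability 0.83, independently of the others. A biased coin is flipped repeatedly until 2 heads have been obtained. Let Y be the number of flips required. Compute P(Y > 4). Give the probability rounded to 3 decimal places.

0.017

Needing more than 4 flips ⇔ fewer than 2 successes in the first 4. With X ~ Binomial(4, 0.83), P(Y > 4) = P(X ≤ 1).
  k=0: C(4,0)·0.83^0·0.17^4 = 0.00084
  k=1: C(4,1)·0.83^1·0.17^3 = 0.01631
P(X ≤ 1) = 0.01715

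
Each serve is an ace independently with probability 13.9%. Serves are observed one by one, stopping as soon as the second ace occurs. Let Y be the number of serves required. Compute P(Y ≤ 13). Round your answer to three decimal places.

Finishing within 13 serves ⇔ at least 2 successes in the first 13. With X ~ Binomial(13, 0.139), P(Y ≤ 13) = 1 − P(X ≤ 1).
  k=0: C(13,0)·0.139^0·0.861^13 = 0.14290
  k=1: C(13,1)·0.139^1·0.861^12 = 0.29991
1 − 0.44282 = 0.55718

0.557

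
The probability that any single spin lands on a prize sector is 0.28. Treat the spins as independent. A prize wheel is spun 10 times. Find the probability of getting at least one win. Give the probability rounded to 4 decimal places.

0.9626

P(at least one) = 1 − P(none) = 1 − (1 − 0.28)^10
= 1 − 0.037439 = 0.962561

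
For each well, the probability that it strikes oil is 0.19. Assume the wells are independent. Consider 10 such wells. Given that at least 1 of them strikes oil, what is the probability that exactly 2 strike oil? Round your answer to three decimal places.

X ~ Binomial(10, 0.19). Want P(X=2 | X≥1) = P(X=2) / P(X≥1).
P(X=2) = C(10,2)·0.19^2·0.81^8 = 0.30102
P(X≥1) = 1 − 0.12158 = 0.87842
Ratio = 0.30102 / 0.87842 = 0.34269

0.343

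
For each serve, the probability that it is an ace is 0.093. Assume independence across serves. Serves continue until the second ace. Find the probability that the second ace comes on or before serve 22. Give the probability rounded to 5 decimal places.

Finishing within 22 serves ⇔ at least 2 successes in the first 22. With X ~ Binomial(22, 0.093), P(Y ≤ 22) = 1 − P(X ≤ 1).
  k=0: C(22,0)·0.093^0·0.907^22 = 0.1167778
  k=1: C(22,1)·0.093^1·0.907^21 = 0.2634260
1 − 0.3802038 = 0.6197962

0.61980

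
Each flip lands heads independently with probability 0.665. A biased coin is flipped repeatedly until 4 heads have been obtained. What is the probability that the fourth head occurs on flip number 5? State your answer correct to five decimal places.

0.26205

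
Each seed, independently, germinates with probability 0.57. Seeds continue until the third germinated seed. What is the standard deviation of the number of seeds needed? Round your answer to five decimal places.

Y = total seeds until the third success; negative binomial with r=3, p=0.57.
SD(Y) = √[r(1−p)/p²] = √(3.9704524) = 1.9925994

1.99260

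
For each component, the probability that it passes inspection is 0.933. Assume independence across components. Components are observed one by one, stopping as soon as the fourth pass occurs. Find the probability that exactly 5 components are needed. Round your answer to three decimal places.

0.203

Y = trial on which the fourth success occurs; negative binomial, r=4, p=0.933.
P(Y=5) = C(4,3) · p^4 · (1−p)^1
= 4 · 0.75775 · 0.067 = 0.20308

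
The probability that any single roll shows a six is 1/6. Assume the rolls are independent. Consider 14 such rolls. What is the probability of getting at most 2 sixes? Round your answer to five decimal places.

0.57948

X ~ Binomial(14, 0.166667); P(X ≤ 2) = Σ C(14,k) p^k (1−p)^(14−k) over k:
  k=0: C(14,0)·0.166667^0·0.833333^14 = 0.0778866
  k=1: C(14,1)·0.166667^1·0.833333^13 = 0.2180824
  k=2: C(14,2)·0.166667^2·0.833333^12 = 0.2835071
Total = 0.5794760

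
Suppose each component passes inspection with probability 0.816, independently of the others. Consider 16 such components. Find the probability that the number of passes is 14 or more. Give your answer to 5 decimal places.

X ~ Binomial(16, 0.816); P(X ≥ 14) = Σ C(16,k) p^k (1−p)^(16−k) over k:
  k=14: C(16,14)·0.816^14·0.184^2 = 0.2357649
  k=15: C(16,15)·0.816^15·0.184^1 = 0.1394088
  k=16: C(16,16)·0.816^16·0.184^0 = 0.0386405
Total = 0.4138142

0.41381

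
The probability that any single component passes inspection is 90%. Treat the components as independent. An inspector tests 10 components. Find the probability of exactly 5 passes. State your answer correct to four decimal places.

X ~ Binomial(n=10, p=0.90).
P(X=5) = C(10,5) · p^5 · (1−p)^5
= 252 · 0.59049 · 1e-05 = 0.001488

0.0015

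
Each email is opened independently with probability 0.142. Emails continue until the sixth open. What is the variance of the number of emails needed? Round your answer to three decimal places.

255.306

Y = total emails until the sixth success; negative binomial with r=6, p=0.142.
Var(Y) = r(1−p)/p² = 6·0.858 / 0.142² = 255.30649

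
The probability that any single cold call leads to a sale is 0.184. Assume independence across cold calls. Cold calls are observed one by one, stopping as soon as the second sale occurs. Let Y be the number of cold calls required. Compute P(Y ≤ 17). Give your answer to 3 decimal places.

0.848

Finishing within 17 cold calls ⇔ at least 2 successes in the first 17. With X ~ Binomial(17, 0.184), P(Y ≤ 17) = 1 − P(X ≤ 1).
  k=0: C(17,0)·0.184^0·0.816^17 = 0.03153
  k=1: C(17,1)·0.184^1·0.816^16 = 0.12087
1 − 0.15240 = 0.84760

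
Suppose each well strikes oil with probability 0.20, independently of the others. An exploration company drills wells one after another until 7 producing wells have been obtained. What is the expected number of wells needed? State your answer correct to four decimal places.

35.0000

Y = total wells until the seventh success; negative binomial with r=7, p=0.20.
E[Y] = r / p = 7 / 0.20 = 35.000000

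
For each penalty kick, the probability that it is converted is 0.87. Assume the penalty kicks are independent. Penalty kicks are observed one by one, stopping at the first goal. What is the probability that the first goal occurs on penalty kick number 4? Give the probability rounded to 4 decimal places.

Geometric (trials to first success), p = 0.87.
P(Y = 4) = (1−p)^3 · p = 0.002197 · 0.87 = 0.001911

0.0019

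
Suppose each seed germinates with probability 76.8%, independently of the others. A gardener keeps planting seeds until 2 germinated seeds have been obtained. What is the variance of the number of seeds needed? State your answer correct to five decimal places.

Y = total seeds until the second success; negative binomial with r=2, p=0.768.
Var(Y) = r(1−p)/p² = 2·0.232 / 0.768² = 0.7866753

0.78668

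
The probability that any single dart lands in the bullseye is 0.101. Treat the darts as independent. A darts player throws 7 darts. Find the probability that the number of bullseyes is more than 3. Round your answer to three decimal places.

X ~ Binomial(7, 0.101); P(X ≥ 4) = Σ C(7,k) p^k (1−p)^(7−k) over k:
  k=4: C(7,4)·0.101^4·0.899^3 = 0.00265
  k=5: C(7,5)·0.101^5·0.899^2 = 0.00018
  k=6: C(7,6)·0.101^6·0.899^1 = 0.00001
  k=7: C(7,7)·0.101^7·0.899^0 = 0.00000
Total = 0.00283

0.003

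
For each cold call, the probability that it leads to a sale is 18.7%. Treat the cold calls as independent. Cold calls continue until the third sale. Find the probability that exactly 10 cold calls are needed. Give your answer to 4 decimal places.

0.0553

Y = trial on which the third success occurs; negative binomial, r=3, p=0.187.
P(Y=10) = C(9,2) · p^3 · (1−p)^7
= 36 · 0.0065392 · 0.23477 = 0.055266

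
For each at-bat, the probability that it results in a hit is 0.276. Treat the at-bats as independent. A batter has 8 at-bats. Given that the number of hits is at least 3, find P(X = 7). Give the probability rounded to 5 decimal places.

0.00183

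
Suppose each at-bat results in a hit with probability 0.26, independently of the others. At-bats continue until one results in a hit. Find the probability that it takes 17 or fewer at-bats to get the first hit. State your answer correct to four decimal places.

Y = number of at-bats to the first success; geometric, p = 0.26.
P(Y ≤ 17) = 1 − (1−p)^17 = 1 − 0.005983 = 0.994017

0.9940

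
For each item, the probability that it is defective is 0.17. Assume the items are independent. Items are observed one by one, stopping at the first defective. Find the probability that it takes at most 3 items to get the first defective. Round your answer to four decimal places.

0.4282

Y = number of items to the first success; geometric, p = 0.17.
P(Y ≤ 3) = 1 − (1−p)^3 = 1 − 0.571787 = 0.428213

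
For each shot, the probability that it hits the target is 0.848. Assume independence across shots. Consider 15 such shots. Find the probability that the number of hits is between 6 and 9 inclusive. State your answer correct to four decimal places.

0.0179

X ~ Binomial(15, 0.848); P(6 ≤ X ≤ 9) = Σ C(15,k) p^k (1−p)^(15−k) over k:
  k=6: C(15,6)·0.848^6·0.152^9 = 0.000081
  k=7: C(15,7)·0.848^7·0.152^8 = 0.000578
  k=8: C(15,8)·0.848^8·0.152^7 = 0.003226
  k=9: C(15,9)·0.848^9·0.152^6 = 0.013997
Total = 0.017881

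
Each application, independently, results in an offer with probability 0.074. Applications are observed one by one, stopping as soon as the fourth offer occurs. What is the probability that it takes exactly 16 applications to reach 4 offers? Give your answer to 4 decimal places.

Y = trial on which the fourth success occurs; negative binomial, r=4, p=0.074.
P(Y=16) = C(15,3) · p^4 · (1−p)^12
= 455 · 2.9987e-05 · 0.3975 = 0.005423

0.0054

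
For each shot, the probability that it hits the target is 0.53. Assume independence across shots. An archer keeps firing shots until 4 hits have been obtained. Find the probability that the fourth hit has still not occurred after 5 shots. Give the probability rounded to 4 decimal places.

0.7728

Needing more than 5 shots ⇔ fewer than 4 successes in the first 5. With X ~ Binomial(5, 0.53), P(Y > 5) = P(X ≤ 3).
  k=0: C(5,0)·0.53^0·0.47^5 = 0.022935
  k=1: C(5,1)·0.53^1·0.47^4 = 0.129312
  k=2: C(5,2)·0.53^2·0.47^3 = 0.291639
  k=3: C(5,3)·0.53^3·0.47^2 = 0.328869
P(X ≤ 3) = 0.772754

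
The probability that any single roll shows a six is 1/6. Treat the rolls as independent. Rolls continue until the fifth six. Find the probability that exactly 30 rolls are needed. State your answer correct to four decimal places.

Y = trial on which the fifth success occurs; negative binomial, r=5, p=0.166667.
P(Y=30) = C(29,4) · p^5 · (1−p)^25
= 23751 · 0.0001286 · 0.010483 = 0.032018

0.0320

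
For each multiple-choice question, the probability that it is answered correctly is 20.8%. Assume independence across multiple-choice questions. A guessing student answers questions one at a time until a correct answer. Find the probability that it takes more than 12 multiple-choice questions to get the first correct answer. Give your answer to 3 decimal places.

0.061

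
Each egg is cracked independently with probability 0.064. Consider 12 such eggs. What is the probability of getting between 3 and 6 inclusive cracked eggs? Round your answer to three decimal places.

0.037

X ~ Binomial(12, 0.064); P(3 ≤ X ≤ 6) = Σ C(12,k) p^k (1−p)^(12−k) over k:
  k=3: C(12,3)·0.064^3·0.936^9 = 0.03180
  k=4: C(12,4)·0.064^4·0.936^8 = 0.00489
  k=5: C(12,5)·0.064^5·0.936^7 = 0.00054
  k=6: C(12,6)·0.064^6·0.936^6 = 0.00004
Total = 0.03727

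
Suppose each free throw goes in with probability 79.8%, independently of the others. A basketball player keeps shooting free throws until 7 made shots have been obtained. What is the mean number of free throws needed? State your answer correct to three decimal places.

Y = total free throws until the seventh success; negative binomial with r=7, p=0.798.
E[Y] = r / p = 7 / 0.798 = 8.77193

8.772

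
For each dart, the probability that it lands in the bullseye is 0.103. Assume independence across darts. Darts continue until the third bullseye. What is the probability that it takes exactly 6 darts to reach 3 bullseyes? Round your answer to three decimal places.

0.008

Y = trial on which the third success occurs; negative binomial, r=3, p=0.103.
P(Y=6) = C(5,2) · p^3 · (1−p)^3
= 10 · 0.0010927 · 0.72173 = 0.00789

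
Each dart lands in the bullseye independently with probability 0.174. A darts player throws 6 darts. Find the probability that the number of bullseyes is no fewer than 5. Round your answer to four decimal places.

X ~ Binomial(6, 0.174); P(X ≥ 5) = Σ C(6,k) p^k (1−p)^(6−k) over k:
  k=5: C(6,5)·0.174^5·0.826^1 = 0.000790
  k=6: C(6,6)·0.174^6·0.826^0 = 0.000028
Total = 0.000818

0.0008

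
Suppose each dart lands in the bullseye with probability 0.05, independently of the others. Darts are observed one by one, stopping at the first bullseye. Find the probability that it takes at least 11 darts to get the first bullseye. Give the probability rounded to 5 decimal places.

Y = number of darts to the first success; geometric, p = 0.05.
P(Y > 10) = P(first 10 all fail) = (1−p)^10 = 0.5987369

0.59874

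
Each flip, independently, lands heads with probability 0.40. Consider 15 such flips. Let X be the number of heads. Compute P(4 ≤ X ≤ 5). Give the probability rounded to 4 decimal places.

0.3127

X ~ Binomial(15, 0.40); P(4 ≤ X ≤ 5) = Σ C(15,k) p^k (1−p)^(15−k) over k:
  k=4: C(15,4)·0.40^4·0.60^11 = 0.126776
  k=5: C(15,5)·0.40^5·0.60^10 = 0.185938
Total = 0.312714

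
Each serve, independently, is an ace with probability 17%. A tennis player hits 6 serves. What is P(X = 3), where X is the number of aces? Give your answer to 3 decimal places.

0.056

X ~ Binomial(n=6, p=0.17).
P(X=3) = C(6,3) · p^3 · (1−p)^3
= 20 · 0.004913 · 0.57179 = 0.05618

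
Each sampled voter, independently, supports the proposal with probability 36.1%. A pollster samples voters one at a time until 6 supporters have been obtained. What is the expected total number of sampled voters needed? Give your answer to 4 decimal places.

16.6205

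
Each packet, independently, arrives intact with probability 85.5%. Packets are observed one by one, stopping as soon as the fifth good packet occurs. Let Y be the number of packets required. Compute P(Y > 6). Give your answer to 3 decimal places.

0.212

Needing more than 6 packets ⇔ fewer than 5 successes in the first 6. With X ~ Binomial(6, 0.855), P(Y > 6) = P(X ≤ 4).
  k=0: C(6,0)·0.855^0·0.145^6 = 0.00001
  k=1: C(6,1)·0.855^1·0.145^5 = 0.00033
  k=2: C(6,2)·0.855^2·0.145^4 = 0.00485
  k=3: C(6,3)·0.855^3·0.145^3 = 0.03811
  k=4: C(6,4)·0.855^4·0.145^2 = 0.16854
P(X ≤ 4) = 0.21183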